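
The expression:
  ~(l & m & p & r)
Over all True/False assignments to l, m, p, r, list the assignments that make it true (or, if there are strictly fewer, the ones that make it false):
is false only for:
  l=True, m=True, p=True, r=True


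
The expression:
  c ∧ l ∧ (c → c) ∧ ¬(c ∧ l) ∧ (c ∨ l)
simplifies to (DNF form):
False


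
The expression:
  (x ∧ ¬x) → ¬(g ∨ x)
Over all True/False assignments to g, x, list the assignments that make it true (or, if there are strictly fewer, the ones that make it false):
is always true.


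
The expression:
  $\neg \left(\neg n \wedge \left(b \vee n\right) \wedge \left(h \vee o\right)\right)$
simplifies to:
$n \vee \left(\neg h \wedge \neg o\right) \vee \neg b$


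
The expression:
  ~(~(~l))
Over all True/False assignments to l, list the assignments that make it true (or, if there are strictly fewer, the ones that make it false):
is true only for:
  l=False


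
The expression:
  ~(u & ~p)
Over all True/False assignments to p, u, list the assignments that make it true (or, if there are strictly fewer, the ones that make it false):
is false only for:
  p=False, u=True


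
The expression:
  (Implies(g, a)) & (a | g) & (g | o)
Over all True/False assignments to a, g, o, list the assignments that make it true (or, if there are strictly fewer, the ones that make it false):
is true only for:
  a=True, g=False, o=True;
  a=True, g=True, o=False;
  a=True, g=True, o=True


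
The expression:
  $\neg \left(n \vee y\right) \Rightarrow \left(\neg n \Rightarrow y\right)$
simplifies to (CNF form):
$n \vee y$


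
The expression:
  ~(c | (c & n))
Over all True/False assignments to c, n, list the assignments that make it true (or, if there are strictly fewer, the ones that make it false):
is true only for:
  c=False, n=False;
  c=False, n=True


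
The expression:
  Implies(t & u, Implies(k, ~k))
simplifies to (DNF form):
~k | ~t | ~u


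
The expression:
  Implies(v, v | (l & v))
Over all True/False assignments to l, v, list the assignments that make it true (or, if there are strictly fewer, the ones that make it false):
is always true.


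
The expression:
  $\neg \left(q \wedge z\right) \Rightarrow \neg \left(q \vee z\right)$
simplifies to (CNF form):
$\left(q \vee \neg z\right) \wedge \left(z \vee \neg q\right)$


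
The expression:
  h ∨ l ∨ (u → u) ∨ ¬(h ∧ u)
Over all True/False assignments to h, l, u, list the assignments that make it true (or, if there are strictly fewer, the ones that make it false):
is always true.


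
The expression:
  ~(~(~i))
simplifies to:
~i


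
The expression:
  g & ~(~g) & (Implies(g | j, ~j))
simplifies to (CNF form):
g & ~j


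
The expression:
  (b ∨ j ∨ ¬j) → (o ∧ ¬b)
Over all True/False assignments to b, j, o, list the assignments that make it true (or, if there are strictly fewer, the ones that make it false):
is true only for:
  b=False, j=False, o=True;
  b=False, j=True, o=True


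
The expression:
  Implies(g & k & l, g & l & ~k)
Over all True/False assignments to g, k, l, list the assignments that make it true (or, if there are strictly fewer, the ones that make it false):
is false only for:
  g=True, k=True, l=True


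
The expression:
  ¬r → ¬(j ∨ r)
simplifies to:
r ∨ ¬j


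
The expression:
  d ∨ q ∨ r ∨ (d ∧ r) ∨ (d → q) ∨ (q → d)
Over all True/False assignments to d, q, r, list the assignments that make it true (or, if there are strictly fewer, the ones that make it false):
is always true.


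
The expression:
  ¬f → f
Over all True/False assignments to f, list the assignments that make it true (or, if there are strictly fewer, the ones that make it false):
is true only for:
  f=True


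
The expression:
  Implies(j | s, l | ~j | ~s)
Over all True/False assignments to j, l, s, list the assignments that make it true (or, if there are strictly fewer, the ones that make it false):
is false only for:
  j=True, l=False, s=True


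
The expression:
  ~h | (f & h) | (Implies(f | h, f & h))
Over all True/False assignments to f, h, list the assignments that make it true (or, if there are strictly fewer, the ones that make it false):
is false only for:
  f=False, h=True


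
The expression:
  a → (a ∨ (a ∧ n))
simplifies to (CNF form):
True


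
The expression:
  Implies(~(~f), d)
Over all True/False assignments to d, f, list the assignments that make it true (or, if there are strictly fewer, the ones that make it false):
is false only for:
  d=False, f=True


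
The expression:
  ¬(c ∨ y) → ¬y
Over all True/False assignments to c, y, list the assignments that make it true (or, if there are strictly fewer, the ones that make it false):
is always true.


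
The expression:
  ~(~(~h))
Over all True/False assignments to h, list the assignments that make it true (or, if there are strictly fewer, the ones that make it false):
is true only for:
  h=False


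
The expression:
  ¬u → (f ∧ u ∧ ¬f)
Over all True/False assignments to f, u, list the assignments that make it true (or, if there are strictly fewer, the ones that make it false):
is true only for:
  f=False, u=True;
  f=True, u=True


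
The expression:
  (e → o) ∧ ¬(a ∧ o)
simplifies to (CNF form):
(o ∨ ¬e) ∧ (¬a ∨ ¬o)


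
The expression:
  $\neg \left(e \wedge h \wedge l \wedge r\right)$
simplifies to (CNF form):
$\neg e \vee \neg h \vee \neg l \vee \neg r$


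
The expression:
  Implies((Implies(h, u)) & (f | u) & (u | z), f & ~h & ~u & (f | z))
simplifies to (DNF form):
~u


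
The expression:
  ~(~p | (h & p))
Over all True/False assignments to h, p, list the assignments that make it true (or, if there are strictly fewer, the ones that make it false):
is true only for:
  h=False, p=True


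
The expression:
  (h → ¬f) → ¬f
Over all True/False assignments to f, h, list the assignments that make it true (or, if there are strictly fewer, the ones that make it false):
is false only for:
  f=True, h=False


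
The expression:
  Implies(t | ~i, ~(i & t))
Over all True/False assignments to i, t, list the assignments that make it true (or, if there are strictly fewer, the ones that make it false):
is false only for:
  i=True, t=True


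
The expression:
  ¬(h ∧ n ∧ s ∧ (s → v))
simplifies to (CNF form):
¬h ∨ ¬n ∨ ¬s ∨ ¬v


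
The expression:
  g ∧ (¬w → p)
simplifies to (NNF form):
g ∧ (p ∨ w)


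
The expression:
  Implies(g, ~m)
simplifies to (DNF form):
~g | ~m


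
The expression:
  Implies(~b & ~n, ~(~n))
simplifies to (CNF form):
b | n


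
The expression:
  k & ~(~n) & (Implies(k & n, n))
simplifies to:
k & n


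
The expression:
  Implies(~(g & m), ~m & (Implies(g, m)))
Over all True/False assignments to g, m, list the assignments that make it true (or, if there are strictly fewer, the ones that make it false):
is true only for:
  g=False, m=False;
  g=True, m=True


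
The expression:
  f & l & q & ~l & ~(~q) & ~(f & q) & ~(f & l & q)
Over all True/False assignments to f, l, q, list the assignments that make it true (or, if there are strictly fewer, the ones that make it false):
is never true.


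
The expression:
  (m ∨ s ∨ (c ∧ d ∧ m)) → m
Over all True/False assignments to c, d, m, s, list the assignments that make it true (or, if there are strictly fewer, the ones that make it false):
is false only for:
  c=False, d=False, m=False, s=True;
  c=False, d=True, m=False, s=True;
  c=True, d=False, m=False, s=True;
  c=True, d=True, m=False, s=True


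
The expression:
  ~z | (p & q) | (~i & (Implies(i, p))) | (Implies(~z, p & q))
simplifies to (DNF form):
True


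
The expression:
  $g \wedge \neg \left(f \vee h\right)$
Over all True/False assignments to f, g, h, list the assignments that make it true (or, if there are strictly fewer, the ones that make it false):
is true only for:
  f=False, g=True, h=False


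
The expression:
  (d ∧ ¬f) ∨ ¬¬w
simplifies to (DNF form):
w ∨ (d ∧ ¬f)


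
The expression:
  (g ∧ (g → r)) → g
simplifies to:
True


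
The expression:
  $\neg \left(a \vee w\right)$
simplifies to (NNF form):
$\neg a \wedge \neg w$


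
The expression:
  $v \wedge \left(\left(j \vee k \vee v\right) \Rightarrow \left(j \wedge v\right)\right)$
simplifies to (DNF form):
$j \wedge v$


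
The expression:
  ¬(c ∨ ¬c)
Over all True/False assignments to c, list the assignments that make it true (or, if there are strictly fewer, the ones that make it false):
is never true.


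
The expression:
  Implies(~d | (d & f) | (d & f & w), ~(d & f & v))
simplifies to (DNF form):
~d | ~f | ~v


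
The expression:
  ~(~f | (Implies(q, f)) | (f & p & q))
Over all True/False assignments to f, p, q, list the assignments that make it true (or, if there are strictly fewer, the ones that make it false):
is never true.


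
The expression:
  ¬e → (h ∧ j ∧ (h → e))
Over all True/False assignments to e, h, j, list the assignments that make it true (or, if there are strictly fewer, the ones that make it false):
is true only for:
  e=True, h=False, j=False;
  e=True, h=False, j=True;
  e=True, h=True, j=False;
  e=True, h=True, j=True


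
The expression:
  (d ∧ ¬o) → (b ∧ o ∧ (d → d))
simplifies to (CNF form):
o ∨ ¬d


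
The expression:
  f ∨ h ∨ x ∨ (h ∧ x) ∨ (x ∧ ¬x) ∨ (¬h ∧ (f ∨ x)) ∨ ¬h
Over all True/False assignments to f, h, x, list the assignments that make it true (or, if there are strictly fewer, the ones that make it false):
is always true.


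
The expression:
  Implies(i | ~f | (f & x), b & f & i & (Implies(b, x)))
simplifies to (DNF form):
(b & f & i & x) | (f & ~i & ~x)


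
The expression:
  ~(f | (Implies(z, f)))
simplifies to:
z & ~f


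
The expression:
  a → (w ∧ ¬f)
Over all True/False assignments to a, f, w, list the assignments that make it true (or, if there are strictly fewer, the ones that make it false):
is false only for:
  a=True, f=False, w=False;
  a=True, f=True, w=False;
  a=True, f=True, w=True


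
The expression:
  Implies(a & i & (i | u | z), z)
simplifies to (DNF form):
z | ~a | ~i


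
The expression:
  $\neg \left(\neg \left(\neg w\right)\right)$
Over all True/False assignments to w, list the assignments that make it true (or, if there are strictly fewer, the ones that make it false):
is true only for:
  w=False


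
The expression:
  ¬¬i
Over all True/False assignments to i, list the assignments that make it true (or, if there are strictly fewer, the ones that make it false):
is true only for:
  i=True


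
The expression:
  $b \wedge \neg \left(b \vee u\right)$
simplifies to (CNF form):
$\text{False}$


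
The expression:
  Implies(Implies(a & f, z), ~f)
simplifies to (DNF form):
~f | (a & ~z)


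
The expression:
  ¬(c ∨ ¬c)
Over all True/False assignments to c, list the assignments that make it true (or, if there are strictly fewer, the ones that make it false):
is never true.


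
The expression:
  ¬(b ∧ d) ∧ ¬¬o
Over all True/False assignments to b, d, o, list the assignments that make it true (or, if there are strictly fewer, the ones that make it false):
is true only for:
  b=False, d=False, o=True;
  b=False, d=True, o=True;
  b=True, d=False, o=True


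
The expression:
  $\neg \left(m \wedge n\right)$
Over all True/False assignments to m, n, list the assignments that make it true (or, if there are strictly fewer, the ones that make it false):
is false only for:
  m=True, n=True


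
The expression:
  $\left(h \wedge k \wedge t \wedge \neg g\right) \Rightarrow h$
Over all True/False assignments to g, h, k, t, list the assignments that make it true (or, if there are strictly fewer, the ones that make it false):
is always true.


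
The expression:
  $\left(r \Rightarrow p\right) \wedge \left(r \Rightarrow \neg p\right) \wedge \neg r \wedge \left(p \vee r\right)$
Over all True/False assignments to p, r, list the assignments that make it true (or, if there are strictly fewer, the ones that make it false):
is true only for:
  p=True, r=False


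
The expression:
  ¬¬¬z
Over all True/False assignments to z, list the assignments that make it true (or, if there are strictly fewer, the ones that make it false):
is true only for:
  z=False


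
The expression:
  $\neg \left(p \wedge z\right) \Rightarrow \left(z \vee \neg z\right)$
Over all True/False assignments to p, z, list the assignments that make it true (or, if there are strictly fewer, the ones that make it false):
is always true.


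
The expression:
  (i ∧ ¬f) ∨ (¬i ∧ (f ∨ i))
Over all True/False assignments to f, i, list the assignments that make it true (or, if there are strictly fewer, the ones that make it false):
is true only for:
  f=False, i=True;
  f=True, i=False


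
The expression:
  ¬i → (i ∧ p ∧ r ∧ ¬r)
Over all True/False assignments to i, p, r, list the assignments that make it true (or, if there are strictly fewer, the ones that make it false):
is true only for:
  i=True, p=False, r=False;
  i=True, p=False, r=True;
  i=True, p=True, r=False;
  i=True, p=True, r=True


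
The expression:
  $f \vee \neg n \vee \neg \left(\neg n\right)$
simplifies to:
$\text{True}$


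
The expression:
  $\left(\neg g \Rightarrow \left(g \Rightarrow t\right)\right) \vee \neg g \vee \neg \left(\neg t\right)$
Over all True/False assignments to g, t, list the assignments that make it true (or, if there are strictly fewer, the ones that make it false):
is always true.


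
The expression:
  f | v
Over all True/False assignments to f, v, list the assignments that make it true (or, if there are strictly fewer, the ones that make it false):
is false only for:
  f=False, v=False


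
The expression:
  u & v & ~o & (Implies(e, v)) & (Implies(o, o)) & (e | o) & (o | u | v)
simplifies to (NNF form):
e & u & v & ~o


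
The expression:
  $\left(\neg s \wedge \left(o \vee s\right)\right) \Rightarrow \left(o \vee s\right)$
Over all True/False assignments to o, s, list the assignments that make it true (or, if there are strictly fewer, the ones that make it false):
is always true.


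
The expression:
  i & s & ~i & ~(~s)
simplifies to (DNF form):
False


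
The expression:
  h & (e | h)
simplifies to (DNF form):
h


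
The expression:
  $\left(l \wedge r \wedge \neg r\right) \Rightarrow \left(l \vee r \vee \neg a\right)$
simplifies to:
$\text{True}$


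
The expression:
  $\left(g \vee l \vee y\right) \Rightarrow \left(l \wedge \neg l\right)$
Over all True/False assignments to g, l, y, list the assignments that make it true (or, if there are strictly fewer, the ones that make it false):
is true only for:
  g=False, l=False, y=False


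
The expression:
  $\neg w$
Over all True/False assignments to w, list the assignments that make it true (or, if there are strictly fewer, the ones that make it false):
is true only for:
  w=False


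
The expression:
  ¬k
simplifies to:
¬k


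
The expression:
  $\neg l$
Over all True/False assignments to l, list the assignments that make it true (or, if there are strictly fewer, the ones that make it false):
is true only for:
  l=False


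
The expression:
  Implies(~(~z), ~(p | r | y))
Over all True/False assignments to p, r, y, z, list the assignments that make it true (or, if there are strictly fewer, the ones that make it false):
is false only for:
  p=False, r=False, y=True, z=True;
  p=False, r=True, y=False, z=True;
  p=False, r=True, y=True, z=True;
  p=True, r=False, y=False, z=True;
  p=True, r=False, y=True, z=True;
  p=True, r=True, y=False, z=True;
  p=True, r=True, y=True, z=True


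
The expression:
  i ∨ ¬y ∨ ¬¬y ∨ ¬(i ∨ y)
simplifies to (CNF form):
True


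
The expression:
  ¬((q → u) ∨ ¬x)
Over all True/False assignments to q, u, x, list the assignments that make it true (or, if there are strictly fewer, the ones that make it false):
is true only for:
  q=True, u=False, x=True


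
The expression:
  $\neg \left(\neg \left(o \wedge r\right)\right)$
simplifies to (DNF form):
$o \wedge r$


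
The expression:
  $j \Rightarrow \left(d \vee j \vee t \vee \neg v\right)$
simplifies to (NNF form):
$\text{True}$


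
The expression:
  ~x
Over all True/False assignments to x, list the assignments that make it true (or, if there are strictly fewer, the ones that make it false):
is true only for:
  x=False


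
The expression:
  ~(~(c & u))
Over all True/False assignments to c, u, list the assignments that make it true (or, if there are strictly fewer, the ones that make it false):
is true only for:
  c=True, u=True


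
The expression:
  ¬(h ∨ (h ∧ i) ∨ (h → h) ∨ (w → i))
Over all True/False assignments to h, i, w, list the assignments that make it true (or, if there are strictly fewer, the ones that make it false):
is never true.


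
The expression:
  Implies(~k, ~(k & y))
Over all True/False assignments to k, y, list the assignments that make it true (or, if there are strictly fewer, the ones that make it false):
is always true.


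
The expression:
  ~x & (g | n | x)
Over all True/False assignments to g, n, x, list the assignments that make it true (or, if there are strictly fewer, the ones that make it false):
is true only for:
  g=False, n=True, x=False;
  g=True, n=False, x=False;
  g=True, n=True, x=False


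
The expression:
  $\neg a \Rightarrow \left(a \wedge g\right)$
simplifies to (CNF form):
$a$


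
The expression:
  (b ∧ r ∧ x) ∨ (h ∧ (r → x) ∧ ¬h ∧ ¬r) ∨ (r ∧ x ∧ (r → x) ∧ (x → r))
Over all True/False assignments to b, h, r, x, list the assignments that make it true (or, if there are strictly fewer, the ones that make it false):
is true only for:
  b=False, h=False, r=True, x=True;
  b=False, h=True, r=True, x=True;
  b=True, h=False, r=True, x=True;
  b=True, h=True, r=True, x=True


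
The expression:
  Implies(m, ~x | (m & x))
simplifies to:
True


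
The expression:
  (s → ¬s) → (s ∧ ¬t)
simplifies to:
s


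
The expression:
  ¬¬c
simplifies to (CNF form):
c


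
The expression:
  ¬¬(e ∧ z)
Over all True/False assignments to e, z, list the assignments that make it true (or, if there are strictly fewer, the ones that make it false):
is true only for:
  e=True, z=True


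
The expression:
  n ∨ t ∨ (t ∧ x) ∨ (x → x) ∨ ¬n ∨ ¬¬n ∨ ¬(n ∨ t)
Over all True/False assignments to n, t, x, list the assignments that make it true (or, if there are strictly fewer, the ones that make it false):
is always true.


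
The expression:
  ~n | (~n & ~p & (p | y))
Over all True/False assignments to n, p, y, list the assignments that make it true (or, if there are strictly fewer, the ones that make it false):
is true only for:
  n=False, p=False, y=False;
  n=False, p=False, y=True;
  n=False, p=True, y=False;
  n=False, p=True, y=True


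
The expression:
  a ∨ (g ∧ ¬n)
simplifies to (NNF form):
a ∨ (g ∧ ¬n)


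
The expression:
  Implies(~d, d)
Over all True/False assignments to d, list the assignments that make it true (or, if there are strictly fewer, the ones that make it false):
is true only for:
  d=True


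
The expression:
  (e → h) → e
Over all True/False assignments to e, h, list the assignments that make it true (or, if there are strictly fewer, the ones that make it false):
is true only for:
  e=True, h=False;
  e=True, h=True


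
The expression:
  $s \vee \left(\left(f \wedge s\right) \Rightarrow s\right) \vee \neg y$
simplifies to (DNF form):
$\text{True}$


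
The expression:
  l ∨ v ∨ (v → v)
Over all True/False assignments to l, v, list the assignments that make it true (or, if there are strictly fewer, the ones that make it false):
is always true.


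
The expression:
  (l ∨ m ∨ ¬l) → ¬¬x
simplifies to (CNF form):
x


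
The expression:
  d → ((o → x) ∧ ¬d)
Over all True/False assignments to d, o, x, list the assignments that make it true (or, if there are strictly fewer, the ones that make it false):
is true only for:
  d=False, o=False, x=False;
  d=False, o=False, x=True;
  d=False, o=True, x=False;
  d=False, o=True, x=True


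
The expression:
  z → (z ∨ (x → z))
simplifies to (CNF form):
True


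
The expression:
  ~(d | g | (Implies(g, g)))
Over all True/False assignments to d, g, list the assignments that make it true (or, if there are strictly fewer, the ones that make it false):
is never true.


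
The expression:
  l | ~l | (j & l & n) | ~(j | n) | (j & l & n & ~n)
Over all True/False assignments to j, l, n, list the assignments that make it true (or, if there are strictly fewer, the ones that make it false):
is always true.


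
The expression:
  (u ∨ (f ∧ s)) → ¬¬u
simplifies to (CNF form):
u ∨ ¬f ∨ ¬s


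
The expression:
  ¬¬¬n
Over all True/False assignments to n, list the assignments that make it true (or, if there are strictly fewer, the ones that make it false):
is true only for:
  n=False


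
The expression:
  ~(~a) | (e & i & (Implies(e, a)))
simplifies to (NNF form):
a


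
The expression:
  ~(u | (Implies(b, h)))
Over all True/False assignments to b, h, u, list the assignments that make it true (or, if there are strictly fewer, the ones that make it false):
is true only for:
  b=True, h=False, u=False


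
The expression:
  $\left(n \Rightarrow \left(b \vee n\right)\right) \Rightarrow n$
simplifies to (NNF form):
$n$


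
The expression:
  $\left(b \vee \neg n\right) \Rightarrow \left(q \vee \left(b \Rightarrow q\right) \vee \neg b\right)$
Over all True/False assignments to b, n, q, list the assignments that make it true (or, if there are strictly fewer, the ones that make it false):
is false only for:
  b=True, n=False, q=False;
  b=True, n=True, q=False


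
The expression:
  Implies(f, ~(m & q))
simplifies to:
~f | ~m | ~q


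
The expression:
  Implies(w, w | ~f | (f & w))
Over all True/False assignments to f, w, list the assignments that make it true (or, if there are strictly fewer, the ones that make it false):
is always true.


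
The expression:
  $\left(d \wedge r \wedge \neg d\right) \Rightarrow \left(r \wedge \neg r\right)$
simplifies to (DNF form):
$\text{True}$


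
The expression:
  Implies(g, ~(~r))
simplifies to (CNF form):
r | ~g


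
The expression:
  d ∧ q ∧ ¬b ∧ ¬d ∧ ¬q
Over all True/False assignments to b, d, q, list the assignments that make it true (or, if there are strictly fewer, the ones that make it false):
is never true.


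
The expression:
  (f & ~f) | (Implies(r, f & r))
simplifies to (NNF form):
f | ~r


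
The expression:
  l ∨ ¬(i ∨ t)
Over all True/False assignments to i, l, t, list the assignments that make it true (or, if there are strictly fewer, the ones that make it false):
is false only for:
  i=False, l=False, t=True;
  i=True, l=False, t=False;
  i=True, l=False, t=True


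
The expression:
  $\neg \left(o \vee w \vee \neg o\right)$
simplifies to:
$\text{False}$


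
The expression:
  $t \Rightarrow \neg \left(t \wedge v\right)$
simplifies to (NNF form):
$\neg t \vee \neg v$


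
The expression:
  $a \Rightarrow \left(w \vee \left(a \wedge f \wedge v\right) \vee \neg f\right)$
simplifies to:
$v \vee w \vee \neg a \vee \neg f$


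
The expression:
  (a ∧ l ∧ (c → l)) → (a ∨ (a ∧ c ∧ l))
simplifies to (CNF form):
True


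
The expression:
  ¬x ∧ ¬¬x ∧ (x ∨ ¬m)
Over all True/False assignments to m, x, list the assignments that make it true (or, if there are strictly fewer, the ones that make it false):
is never true.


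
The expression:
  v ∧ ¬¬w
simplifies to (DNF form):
v ∧ w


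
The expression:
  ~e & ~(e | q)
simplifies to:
~e & ~q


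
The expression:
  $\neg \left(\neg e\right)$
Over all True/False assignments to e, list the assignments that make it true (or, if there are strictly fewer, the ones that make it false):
is true only for:
  e=True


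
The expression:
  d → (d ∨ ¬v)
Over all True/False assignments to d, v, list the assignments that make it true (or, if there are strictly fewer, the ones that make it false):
is always true.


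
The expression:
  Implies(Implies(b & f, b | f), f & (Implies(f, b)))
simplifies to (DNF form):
b & f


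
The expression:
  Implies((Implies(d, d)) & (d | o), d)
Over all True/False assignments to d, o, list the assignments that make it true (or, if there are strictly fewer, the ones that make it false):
is false only for:
  d=False, o=True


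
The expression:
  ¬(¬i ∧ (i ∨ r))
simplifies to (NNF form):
i ∨ ¬r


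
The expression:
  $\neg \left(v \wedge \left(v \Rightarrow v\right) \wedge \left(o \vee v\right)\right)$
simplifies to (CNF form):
$\neg v$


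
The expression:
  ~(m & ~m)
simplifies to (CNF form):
True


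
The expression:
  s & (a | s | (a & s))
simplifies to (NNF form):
s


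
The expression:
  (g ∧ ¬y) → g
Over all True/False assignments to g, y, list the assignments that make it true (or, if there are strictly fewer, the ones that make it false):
is always true.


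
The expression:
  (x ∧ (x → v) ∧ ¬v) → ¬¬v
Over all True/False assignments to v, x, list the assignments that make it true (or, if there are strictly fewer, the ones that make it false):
is always true.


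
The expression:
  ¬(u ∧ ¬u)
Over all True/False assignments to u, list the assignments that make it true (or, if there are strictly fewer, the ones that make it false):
is always true.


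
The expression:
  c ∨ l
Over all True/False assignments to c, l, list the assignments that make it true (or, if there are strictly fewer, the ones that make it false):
is false only for:
  c=False, l=False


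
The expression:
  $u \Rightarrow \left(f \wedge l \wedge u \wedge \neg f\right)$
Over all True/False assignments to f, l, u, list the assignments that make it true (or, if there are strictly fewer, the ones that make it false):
is true only for:
  f=False, l=False, u=False;
  f=False, l=True, u=False;
  f=True, l=False, u=False;
  f=True, l=True, u=False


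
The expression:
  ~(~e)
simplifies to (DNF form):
e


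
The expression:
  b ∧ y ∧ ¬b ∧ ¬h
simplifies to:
False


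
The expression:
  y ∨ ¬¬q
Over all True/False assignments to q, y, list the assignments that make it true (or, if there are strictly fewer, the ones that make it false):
is false only for:
  q=False, y=False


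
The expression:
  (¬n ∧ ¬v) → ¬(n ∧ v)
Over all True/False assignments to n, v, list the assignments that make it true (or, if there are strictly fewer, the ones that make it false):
is always true.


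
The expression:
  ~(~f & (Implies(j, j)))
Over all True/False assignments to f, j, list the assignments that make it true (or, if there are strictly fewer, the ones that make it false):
is true only for:
  f=True, j=False;
  f=True, j=True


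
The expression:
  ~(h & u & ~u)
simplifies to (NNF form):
True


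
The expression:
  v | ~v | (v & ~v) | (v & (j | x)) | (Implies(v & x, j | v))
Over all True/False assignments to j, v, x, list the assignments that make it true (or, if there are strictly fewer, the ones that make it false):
is always true.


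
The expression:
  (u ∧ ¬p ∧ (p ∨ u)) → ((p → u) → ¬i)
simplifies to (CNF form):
p ∨ ¬i ∨ ¬u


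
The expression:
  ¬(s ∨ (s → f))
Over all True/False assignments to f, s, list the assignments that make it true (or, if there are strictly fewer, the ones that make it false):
is never true.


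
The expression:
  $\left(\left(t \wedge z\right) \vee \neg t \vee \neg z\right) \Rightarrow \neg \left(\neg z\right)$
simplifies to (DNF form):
$z$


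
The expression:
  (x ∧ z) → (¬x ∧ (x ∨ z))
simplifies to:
¬x ∨ ¬z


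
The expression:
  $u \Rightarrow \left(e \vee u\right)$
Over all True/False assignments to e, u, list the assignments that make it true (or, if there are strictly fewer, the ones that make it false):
is always true.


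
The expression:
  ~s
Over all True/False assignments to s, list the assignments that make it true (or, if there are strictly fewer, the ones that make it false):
is true only for:
  s=False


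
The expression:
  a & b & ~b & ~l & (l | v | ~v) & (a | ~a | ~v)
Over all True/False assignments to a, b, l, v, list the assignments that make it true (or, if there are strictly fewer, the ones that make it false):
is never true.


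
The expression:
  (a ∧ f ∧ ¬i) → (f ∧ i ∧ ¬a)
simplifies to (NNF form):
i ∨ ¬a ∨ ¬f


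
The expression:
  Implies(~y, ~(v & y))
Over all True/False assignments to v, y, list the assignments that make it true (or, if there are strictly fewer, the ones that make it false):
is always true.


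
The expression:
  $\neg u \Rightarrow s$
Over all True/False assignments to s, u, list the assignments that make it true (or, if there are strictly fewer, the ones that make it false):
is false only for:
  s=False, u=False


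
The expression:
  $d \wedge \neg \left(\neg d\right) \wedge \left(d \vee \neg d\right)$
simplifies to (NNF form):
$d$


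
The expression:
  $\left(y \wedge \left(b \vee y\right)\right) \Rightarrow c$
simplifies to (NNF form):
$c \vee \neg y$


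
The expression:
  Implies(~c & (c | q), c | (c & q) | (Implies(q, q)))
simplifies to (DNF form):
True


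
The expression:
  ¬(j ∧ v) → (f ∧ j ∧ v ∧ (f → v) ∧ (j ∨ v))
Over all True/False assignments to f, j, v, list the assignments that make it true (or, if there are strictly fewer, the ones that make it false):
is true only for:
  f=False, j=True, v=True;
  f=True, j=True, v=True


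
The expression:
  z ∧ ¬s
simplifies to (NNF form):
z ∧ ¬s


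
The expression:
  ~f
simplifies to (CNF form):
~f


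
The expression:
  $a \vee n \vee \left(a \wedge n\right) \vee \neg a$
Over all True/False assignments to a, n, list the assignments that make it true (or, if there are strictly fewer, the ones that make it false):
is always true.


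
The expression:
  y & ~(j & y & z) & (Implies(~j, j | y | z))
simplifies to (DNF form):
(y & ~j) | (y & ~z)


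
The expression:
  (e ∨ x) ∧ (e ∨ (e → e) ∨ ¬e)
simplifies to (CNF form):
e ∨ x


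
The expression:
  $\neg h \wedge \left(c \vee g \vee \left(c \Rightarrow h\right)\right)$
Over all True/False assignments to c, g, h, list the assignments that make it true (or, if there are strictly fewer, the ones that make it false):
is true only for:
  c=False, g=False, h=False;
  c=False, g=True, h=False;
  c=True, g=False, h=False;
  c=True, g=True, h=False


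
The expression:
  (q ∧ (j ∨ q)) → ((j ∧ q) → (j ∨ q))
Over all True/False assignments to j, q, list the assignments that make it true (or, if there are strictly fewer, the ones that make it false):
is always true.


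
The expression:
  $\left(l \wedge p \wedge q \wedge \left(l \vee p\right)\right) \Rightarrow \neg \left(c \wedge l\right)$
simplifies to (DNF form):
$\neg c \vee \neg l \vee \neg p \vee \neg q$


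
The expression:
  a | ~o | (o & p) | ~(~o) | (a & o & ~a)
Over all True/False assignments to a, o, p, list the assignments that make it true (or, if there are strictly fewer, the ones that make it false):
is always true.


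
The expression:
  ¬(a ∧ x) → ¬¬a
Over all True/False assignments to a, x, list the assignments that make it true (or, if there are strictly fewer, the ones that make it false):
is true only for:
  a=True, x=False;
  a=True, x=True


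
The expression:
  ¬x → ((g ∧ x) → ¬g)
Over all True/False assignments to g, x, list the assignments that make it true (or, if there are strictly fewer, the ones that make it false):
is always true.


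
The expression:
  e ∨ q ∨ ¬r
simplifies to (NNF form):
e ∨ q ∨ ¬r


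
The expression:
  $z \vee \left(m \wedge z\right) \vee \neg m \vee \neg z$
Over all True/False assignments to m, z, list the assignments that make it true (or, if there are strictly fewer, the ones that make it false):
is always true.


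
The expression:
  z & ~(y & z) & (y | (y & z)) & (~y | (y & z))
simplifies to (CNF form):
False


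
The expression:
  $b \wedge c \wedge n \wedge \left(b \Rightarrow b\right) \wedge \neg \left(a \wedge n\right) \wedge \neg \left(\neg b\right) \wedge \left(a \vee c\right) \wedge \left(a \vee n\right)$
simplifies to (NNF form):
$b \wedge c \wedge n \wedge \neg a$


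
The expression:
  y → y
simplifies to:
True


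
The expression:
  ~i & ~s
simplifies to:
~i & ~s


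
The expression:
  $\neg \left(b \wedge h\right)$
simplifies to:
$\neg b \vee \neg h$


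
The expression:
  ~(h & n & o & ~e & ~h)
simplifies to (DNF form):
True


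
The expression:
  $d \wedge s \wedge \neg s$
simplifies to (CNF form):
$\text{False}$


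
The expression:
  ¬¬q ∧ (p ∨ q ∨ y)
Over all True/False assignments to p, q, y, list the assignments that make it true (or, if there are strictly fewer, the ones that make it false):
is true only for:
  p=False, q=True, y=False;
  p=False, q=True, y=True;
  p=True, q=True, y=False;
  p=True, q=True, y=True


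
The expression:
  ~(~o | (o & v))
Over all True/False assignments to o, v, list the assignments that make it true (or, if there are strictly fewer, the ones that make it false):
is true only for:
  o=True, v=False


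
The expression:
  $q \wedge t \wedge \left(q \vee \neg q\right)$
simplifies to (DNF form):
$q \wedge t$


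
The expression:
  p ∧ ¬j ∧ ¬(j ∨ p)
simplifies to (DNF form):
False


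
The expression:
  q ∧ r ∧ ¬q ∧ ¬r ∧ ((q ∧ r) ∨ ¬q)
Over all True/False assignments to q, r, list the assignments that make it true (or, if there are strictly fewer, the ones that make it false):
is never true.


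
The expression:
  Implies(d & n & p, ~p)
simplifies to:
~d | ~n | ~p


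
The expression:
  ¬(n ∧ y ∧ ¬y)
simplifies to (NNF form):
True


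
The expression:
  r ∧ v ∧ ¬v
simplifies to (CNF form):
False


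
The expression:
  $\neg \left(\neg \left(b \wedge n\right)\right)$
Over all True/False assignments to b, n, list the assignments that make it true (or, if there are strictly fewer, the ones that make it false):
is true only for:
  b=True, n=True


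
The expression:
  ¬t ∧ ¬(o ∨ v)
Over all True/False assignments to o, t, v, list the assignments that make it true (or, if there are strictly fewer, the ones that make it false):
is true only for:
  o=False, t=False, v=False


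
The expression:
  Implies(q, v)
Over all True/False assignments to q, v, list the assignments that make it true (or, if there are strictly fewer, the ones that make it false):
is false only for:
  q=True, v=False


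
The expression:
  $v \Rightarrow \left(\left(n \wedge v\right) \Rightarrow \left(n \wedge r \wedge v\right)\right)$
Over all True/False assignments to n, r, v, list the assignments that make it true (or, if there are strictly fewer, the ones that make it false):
is false only for:
  n=True, r=False, v=True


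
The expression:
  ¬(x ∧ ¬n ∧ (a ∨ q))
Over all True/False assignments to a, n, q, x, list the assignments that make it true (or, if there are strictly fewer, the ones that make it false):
is false only for:
  a=False, n=False, q=True, x=True;
  a=True, n=False, q=False, x=True;
  a=True, n=False, q=True, x=True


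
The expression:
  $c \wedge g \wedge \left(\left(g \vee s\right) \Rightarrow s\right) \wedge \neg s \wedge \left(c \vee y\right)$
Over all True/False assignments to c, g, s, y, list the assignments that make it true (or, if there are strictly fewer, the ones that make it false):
is never true.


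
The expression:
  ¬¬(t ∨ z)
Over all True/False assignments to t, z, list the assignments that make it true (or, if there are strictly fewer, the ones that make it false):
is false only for:
  t=False, z=False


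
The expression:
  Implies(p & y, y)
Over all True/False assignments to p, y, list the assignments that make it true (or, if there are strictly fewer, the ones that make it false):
is always true.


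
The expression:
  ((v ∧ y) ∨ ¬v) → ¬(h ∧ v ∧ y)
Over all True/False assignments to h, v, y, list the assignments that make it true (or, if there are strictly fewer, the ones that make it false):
is false only for:
  h=True, v=True, y=True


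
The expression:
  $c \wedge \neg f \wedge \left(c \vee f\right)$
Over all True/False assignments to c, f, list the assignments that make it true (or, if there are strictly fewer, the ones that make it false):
is true only for:
  c=True, f=False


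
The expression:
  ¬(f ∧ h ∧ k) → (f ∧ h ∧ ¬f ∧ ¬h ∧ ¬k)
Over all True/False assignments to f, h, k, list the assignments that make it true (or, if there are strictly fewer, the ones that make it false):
is true only for:
  f=True, h=True, k=True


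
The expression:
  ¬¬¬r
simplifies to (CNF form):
¬r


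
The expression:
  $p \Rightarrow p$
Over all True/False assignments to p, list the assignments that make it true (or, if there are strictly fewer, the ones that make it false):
is always true.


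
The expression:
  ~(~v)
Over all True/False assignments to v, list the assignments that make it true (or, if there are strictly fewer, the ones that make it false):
is true only for:
  v=True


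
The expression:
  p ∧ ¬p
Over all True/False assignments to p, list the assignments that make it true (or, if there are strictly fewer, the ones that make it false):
is never true.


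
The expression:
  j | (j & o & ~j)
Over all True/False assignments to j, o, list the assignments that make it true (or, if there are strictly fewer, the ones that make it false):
is true only for:
  j=True, o=False;
  j=True, o=True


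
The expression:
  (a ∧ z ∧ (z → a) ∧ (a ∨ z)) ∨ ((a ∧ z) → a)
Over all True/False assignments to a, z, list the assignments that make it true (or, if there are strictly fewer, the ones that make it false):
is always true.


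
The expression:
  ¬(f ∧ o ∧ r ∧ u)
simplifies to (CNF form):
¬f ∨ ¬o ∨ ¬r ∨ ¬u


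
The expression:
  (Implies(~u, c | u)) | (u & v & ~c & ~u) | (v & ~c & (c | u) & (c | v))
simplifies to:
c | u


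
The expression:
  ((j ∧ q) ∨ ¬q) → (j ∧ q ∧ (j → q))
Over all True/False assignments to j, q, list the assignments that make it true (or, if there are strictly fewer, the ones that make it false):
is true only for:
  j=False, q=True;
  j=True, q=True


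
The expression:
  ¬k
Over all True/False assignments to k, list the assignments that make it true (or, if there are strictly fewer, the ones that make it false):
is true only for:
  k=False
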